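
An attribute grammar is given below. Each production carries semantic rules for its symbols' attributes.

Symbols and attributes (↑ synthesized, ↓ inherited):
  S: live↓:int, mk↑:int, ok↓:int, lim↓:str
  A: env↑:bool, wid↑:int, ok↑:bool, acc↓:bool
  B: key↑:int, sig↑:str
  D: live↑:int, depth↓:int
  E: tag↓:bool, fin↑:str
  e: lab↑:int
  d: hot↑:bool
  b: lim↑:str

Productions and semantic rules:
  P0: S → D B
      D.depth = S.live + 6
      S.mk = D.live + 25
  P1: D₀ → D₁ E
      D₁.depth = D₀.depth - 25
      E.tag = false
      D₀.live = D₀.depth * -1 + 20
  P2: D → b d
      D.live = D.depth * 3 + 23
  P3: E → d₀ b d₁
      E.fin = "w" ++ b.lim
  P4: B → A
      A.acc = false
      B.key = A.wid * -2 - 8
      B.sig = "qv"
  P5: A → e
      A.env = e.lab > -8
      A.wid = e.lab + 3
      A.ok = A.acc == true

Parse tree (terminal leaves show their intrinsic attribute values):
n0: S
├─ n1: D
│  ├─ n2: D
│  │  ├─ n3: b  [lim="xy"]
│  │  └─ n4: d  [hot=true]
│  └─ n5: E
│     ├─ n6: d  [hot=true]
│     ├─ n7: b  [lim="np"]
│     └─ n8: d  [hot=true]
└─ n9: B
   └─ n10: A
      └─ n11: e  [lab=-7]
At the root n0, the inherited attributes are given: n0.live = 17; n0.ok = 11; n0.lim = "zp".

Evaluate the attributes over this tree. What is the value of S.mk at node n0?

1. n0.live = 17  [given at root]
2. n0.ok = 11  [given at root]
3. n0.lim = "zp"  [given at root]
4. n1.depth = 23  [S.live + 6]
5. n2.depth = -2  [D₀.depth - 25]
6. n3.lim = "xy"  [terminal]
7. n4.hot = true  [terminal]
8. n2.live = 17  [D.depth * 3 + 23]
9. n5.tag = false  [false]
10. n6.hot = true  [terminal]
11. n7.lim = "np"  [terminal]
12. n8.hot = true  [terminal]
13. n5.fin = "wnp"  ["w" ++ b.lim]
14. n1.live = -3  [D₀.depth * -1 + 20]
15. n10.acc = false  [false]
16. n11.lab = -7  [terminal]
17. n10.env = true  [e.lab > -8]
18. n10.wid = -4  [e.lab + 3]
19. n10.ok = false  [A.acc == true]
20. n9.key = 0  [A.wid * -2 - 8]
21. n9.sig = "qv"  ["qv"]
22. n0.mk = 22  [D.live + 25]

22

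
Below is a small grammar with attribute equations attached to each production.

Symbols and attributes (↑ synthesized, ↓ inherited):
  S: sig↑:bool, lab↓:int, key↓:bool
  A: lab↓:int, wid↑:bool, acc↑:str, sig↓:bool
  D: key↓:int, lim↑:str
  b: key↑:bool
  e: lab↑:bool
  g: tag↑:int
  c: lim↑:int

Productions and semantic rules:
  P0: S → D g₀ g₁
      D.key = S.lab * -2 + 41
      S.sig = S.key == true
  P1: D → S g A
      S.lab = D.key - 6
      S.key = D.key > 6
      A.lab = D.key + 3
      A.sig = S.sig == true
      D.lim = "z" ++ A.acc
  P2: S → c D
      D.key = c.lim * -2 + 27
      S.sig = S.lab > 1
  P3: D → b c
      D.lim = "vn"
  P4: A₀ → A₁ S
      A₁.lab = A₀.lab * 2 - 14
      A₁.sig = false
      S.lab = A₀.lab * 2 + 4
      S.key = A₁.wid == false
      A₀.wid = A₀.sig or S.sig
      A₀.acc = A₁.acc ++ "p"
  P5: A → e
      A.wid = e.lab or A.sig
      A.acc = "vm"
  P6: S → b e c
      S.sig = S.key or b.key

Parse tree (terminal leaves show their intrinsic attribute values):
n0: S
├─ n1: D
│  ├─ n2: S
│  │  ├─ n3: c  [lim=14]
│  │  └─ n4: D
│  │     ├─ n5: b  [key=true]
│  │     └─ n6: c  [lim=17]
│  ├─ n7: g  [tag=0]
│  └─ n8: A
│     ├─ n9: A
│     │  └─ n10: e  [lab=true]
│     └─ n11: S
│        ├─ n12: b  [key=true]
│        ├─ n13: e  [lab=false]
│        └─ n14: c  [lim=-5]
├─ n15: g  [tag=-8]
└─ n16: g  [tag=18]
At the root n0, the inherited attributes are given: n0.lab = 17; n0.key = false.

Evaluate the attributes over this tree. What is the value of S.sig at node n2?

1. n0.lab = 17  [given at root]
2. n0.key = false  [given at root]
3. n1.key = 7  [S.lab * -2 + 41]
4. n2.lab = 1  [D.key - 6]
5. n2.key = true  [D.key > 6]
6. n3.lim = 14  [terminal]
7. n4.key = -1  [c.lim * -2 + 27]
8. n5.key = true  [terminal]
9. n6.lim = 17  [terminal]
10. n4.lim = "vn"  ["vn"]
11. n2.sig = false  [S.lab > 1]
12. n7.tag = 0  [terminal]
13. n8.lab = 10  [D.key + 3]
14. n8.sig = false  [S.sig == true]
15. n9.lab = 6  [A₀.lab * 2 - 14]
16. n9.sig = false  [false]
17. n10.lab = true  [terminal]
18. n9.wid = true  [e.lab or A.sig]
19. n9.acc = "vm"  ["vm"]
20. n11.lab = 24  [A₀.lab * 2 + 4]
21. n11.key = false  [A₁.wid == false]
22. n12.key = true  [terminal]
23. n13.lab = false  [terminal]
24. n14.lim = -5  [terminal]
25. n11.sig = true  [S.key or b.key]
26. n8.wid = true  [A₀.sig or S.sig]
27. n8.acc = "vmp"  [A₁.acc ++ "p"]
28. n1.lim = "zvmp"  ["z" ++ A.acc]
29. n15.tag = -8  [terminal]
30. n16.tag = 18  [terminal]
31. n0.sig = false  [S.key == true]

false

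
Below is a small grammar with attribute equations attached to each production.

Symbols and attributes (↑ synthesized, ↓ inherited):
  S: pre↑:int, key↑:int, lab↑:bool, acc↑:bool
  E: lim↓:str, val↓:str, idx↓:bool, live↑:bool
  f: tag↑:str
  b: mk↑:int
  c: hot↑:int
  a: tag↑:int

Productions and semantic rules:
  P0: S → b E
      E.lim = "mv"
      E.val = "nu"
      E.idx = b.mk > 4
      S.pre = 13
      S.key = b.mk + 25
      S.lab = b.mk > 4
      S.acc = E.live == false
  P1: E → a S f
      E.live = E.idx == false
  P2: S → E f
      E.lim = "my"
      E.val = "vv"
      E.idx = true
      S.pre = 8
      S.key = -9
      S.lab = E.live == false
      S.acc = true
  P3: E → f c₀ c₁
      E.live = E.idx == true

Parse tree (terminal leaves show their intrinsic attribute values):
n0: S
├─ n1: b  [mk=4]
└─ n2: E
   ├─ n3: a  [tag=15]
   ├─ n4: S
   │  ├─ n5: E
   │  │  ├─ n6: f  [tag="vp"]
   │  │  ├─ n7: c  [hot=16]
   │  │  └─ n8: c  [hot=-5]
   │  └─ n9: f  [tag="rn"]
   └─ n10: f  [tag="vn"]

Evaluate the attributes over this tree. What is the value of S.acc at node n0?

false

1. n1.mk = 4  [terminal]
2. n2.lim = "mv"  ["mv"]
3. n2.val = "nu"  ["nu"]
4. n2.idx = false  [b.mk > 4]
5. n3.tag = 15  [terminal]
6. n5.lim = "my"  ["my"]
7. n5.val = "vv"  ["vv"]
8. n5.idx = true  [true]
9. n6.tag = "vp"  [terminal]
10. n7.hot = 16  [terminal]
11. n8.hot = -5  [terminal]
12. n5.live = true  [E.idx == true]
13. n9.tag = "rn"  [terminal]
14. n4.pre = 8  [8]
15. n4.key = -9  [-9]
16. n4.lab = false  [E.live == false]
17. n4.acc = true  [true]
18. n10.tag = "vn"  [terminal]
19. n2.live = true  [E.idx == false]
20. n0.pre = 13  [13]
21. n0.key = 29  [b.mk + 25]
22. n0.lab = false  [b.mk > 4]
23. n0.acc = false  [E.live == false]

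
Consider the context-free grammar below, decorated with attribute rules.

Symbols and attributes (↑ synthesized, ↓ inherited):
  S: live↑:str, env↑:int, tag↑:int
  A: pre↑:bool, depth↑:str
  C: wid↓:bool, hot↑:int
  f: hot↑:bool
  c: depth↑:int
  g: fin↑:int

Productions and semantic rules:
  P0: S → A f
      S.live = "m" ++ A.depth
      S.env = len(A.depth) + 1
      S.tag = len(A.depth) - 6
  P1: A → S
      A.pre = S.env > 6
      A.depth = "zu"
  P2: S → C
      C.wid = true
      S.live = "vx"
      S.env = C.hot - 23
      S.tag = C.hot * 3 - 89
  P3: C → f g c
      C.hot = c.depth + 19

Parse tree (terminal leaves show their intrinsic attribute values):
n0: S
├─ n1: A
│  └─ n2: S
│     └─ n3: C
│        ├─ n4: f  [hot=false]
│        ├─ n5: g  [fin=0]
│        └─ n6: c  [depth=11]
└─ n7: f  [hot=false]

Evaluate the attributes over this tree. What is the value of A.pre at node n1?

1. n3.wid = true  [true]
2. n4.hot = false  [terminal]
3. n5.fin = 0  [terminal]
4. n6.depth = 11  [terminal]
5. n3.hot = 30  [c.depth + 19]
6. n2.live = "vx"  ["vx"]
7. n2.env = 7  [C.hot - 23]
8. n2.tag = 1  [C.hot * 3 - 89]
9. n1.pre = true  [S.env > 6]
10. n1.depth = "zu"  ["zu"]
11. n7.hot = false  [terminal]
12. n0.live = "mzu"  ["m" ++ A.depth]
13. n0.env = 3  [len(A.depth) + 1]
14. n0.tag = -4  [len(A.depth) - 6]

true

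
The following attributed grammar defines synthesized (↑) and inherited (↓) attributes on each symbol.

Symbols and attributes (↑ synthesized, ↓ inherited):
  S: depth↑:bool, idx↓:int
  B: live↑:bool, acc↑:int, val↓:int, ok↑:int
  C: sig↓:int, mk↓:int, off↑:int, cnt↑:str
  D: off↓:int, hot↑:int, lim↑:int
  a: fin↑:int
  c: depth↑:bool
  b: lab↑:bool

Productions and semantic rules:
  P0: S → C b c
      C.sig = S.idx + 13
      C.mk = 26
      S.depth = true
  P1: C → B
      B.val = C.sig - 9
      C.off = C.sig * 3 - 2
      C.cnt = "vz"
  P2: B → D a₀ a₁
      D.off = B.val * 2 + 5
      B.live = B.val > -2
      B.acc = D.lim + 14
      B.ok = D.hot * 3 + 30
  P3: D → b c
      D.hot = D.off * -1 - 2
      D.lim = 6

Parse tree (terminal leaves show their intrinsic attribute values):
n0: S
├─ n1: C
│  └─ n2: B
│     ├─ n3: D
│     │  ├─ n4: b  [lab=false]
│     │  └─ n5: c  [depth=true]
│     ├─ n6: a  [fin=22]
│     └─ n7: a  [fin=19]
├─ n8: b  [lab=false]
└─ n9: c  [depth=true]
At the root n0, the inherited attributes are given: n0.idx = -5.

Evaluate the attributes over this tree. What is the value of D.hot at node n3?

-5

1. n0.idx = -5  [given at root]
2. n1.sig = 8  [S.idx + 13]
3. n1.mk = 26  [26]
4. n2.val = -1  [C.sig - 9]
5. n3.off = 3  [B.val * 2 + 5]
6. n4.lab = false  [terminal]
7. n5.depth = true  [terminal]
8. n3.hot = -5  [D.off * -1 - 2]
9. n3.lim = 6  [6]
10. n6.fin = 22  [terminal]
11. n7.fin = 19  [terminal]
12. n2.live = true  [B.val > -2]
13. n2.acc = 20  [D.lim + 14]
14. n2.ok = 15  [D.hot * 3 + 30]
15. n1.off = 22  [C.sig * 3 - 2]
16. n1.cnt = "vz"  ["vz"]
17. n8.lab = false  [terminal]
18. n9.depth = true  [terminal]
19. n0.depth = true  [true]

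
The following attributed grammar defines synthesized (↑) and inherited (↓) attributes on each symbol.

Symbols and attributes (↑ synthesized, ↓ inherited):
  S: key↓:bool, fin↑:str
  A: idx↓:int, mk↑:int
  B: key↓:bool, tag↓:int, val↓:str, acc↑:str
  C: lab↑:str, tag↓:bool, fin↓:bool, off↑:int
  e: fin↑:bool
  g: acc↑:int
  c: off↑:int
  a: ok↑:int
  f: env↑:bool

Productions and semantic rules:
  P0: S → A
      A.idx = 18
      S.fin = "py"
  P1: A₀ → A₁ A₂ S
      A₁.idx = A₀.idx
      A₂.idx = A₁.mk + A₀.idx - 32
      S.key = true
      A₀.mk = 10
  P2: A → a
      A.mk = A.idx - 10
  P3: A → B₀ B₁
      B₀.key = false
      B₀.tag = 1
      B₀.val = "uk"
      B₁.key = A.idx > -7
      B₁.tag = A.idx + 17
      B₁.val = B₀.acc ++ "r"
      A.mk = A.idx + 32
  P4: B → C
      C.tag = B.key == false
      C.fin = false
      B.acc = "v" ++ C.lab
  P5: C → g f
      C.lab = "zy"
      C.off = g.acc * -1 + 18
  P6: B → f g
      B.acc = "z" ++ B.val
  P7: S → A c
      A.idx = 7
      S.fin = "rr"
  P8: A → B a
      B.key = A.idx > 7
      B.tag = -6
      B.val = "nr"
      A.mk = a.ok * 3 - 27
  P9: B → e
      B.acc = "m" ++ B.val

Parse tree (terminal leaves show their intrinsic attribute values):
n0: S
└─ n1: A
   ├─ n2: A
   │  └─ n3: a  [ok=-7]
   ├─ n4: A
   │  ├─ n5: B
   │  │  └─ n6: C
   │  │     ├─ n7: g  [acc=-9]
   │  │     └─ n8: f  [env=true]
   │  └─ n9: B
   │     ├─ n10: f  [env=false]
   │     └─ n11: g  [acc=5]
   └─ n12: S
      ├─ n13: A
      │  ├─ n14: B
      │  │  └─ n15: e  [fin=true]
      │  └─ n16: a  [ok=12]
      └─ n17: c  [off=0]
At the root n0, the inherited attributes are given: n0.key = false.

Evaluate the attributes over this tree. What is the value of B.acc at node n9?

1. n0.key = false  [given at root]
2. n1.idx = 18  [18]
3. n2.idx = 18  [A₀.idx]
4. n3.ok = -7  [terminal]
5. n2.mk = 8  [A.idx - 10]
6. n4.idx = -6  [A₁.mk + A₀.idx - 32]
7. n5.key = false  [false]
8. n5.tag = 1  [1]
9. n5.val = "uk"  ["uk"]
10. n6.tag = true  [B.key == false]
11. n6.fin = false  [false]
12. n7.acc = -9  [terminal]
13. n8.env = true  [terminal]
14. n6.lab = "zy"  ["zy"]
15. n6.off = 27  [g.acc * -1 + 18]
16. n5.acc = "vzy"  ["v" ++ C.lab]
17. n9.key = true  [A.idx > -7]
18. n9.tag = 11  [A.idx + 17]
19. n9.val = "vzyr"  [B₀.acc ++ "r"]
20. n10.env = false  [terminal]
21. n11.acc = 5  [terminal]
22. n9.acc = "zvzyr"  ["z" ++ B.val]
23. n4.mk = 26  [A.idx + 32]
24. n12.key = true  [true]
25. n13.idx = 7  [7]
26. n14.key = false  [A.idx > 7]
27. n14.tag = -6  [-6]
28. n14.val = "nr"  ["nr"]
29. n15.fin = true  [terminal]
30. n14.acc = "mnr"  ["m" ++ B.val]
31. n16.ok = 12  [terminal]
32. n13.mk = 9  [a.ok * 3 - 27]
33. n17.off = 0  [terminal]
34. n12.fin = "rr"  ["rr"]
35. n1.mk = 10  [10]
36. n0.fin = "py"  ["py"]

"zvzyr"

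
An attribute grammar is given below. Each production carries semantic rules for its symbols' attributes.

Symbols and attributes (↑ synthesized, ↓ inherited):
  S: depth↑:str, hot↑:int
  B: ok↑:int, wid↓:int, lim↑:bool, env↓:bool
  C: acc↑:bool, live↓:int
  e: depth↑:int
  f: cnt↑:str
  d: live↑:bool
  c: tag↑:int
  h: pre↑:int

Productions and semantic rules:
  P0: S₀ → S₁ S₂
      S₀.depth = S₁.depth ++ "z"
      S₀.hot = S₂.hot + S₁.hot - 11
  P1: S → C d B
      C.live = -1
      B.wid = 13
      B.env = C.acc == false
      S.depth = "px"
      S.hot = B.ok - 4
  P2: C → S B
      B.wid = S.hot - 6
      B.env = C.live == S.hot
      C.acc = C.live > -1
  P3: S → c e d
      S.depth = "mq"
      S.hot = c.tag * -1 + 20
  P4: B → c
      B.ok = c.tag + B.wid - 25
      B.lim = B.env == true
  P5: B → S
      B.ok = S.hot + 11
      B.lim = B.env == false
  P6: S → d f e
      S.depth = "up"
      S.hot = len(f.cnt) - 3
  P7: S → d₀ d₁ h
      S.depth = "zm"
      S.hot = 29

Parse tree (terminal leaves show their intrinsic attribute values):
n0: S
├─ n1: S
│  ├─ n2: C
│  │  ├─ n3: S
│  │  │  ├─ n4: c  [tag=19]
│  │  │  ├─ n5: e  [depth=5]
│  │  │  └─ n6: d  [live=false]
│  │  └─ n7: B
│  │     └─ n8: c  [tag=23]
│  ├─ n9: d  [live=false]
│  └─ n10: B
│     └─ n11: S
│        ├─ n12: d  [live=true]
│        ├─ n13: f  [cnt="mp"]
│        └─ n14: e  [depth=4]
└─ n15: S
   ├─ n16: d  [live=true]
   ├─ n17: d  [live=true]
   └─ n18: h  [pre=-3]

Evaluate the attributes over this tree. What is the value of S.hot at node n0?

1. n2.live = -1  [-1]
2. n4.tag = 19  [terminal]
3. n5.depth = 5  [terminal]
4. n6.live = false  [terminal]
5. n3.depth = "mq"  ["mq"]
6. n3.hot = 1  [c.tag * -1 + 20]
7. n7.wid = -5  [S.hot - 6]
8. n7.env = false  [C.live == S.hot]
9. n8.tag = 23  [terminal]
10. n7.ok = -7  [c.tag + B.wid - 25]
11. n7.lim = false  [B.env == true]
12. n2.acc = false  [C.live > -1]
13. n9.live = false  [terminal]
14. n10.wid = 13  [13]
15. n10.env = true  [C.acc == false]
16. n12.live = true  [terminal]
17. n13.cnt = "mp"  [terminal]
18. n14.depth = 4  [terminal]
19. n11.depth = "up"  ["up"]
20. n11.hot = -1  [len(f.cnt) - 3]
21. n10.ok = 10  [S.hot + 11]
22. n10.lim = false  [B.env == false]
23. n1.depth = "px"  ["px"]
24. n1.hot = 6  [B.ok - 4]
25. n16.live = true  [terminal]
26. n17.live = true  [terminal]
27. n18.pre = -3  [terminal]
28. n15.depth = "zm"  ["zm"]
29. n15.hot = 29  [29]
30. n0.depth = "pxz"  [S₁.depth ++ "z"]
31. n0.hot = 24  [S₂.hot + S₁.hot - 11]

24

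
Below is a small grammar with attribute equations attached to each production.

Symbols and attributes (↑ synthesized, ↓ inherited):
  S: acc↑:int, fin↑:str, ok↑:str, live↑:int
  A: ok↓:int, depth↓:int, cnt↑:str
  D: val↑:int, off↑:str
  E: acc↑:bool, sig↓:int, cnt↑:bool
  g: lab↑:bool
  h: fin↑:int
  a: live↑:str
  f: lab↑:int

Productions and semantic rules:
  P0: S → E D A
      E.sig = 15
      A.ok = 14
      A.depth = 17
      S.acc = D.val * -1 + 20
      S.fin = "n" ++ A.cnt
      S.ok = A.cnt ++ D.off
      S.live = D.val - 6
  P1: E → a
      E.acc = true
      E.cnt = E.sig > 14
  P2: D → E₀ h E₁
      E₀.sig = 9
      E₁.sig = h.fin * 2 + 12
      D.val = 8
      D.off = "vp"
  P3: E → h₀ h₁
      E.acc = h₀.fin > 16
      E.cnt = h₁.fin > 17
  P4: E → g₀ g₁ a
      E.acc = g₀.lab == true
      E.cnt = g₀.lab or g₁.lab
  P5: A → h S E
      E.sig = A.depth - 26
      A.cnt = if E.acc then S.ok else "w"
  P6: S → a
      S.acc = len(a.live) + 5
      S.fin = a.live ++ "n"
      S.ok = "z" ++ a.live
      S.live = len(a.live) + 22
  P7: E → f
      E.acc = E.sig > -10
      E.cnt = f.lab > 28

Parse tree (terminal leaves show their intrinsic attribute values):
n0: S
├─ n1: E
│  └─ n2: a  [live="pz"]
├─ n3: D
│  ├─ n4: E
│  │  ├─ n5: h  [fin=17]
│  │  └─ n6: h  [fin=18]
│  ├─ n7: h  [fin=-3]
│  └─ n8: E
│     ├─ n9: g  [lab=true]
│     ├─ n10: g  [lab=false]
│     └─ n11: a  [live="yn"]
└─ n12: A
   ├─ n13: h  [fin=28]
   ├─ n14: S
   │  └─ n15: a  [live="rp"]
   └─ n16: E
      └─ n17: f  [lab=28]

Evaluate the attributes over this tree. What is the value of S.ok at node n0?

"zrpvp"

1. n1.sig = 15  [15]
2. n2.live = "pz"  [terminal]
3. n1.acc = true  [true]
4. n1.cnt = true  [E.sig > 14]
5. n4.sig = 9  [9]
6. n5.fin = 17  [terminal]
7. n6.fin = 18  [terminal]
8. n4.acc = true  [h₀.fin > 16]
9. n4.cnt = true  [h₁.fin > 17]
10. n7.fin = -3  [terminal]
11. n8.sig = 6  [h.fin * 2 + 12]
12. n9.lab = true  [terminal]
13. n10.lab = false  [terminal]
14. n11.live = "yn"  [terminal]
15. n8.acc = true  [g₀.lab == true]
16. n8.cnt = true  [g₀.lab or g₁.lab]
17. n3.val = 8  [8]
18. n3.off = "vp"  ["vp"]
19. n12.ok = 14  [14]
20. n12.depth = 17  [17]
21. n13.fin = 28  [terminal]
22. n15.live = "rp"  [terminal]
23. n14.acc = 7  [len(a.live) + 5]
24. n14.fin = "rpn"  [a.live ++ "n"]
25. n14.ok = "zrp"  ["z" ++ a.live]
26. n14.live = 24  [len(a.live) + 22]
27. n16.sig = -9  [A.depth - 26]
28. n17.lab = 28  [terminal]
29. n16.acc = true  [E.sig > -10]
30. n16.cnt = false  [f.lab > 28]
31. n12.cnt = "zrp"  [if E.acc then S.ok else "w"]
32. n0.acc = 12  [D.val * -1 + 20]
33. n0.fin = "nzrp"  ["n" ++ A.cnt]
34. n0.ok = "zrpvp"  [A.cnt ++ D.off]
35. n0.live = 2  [D.val - 6]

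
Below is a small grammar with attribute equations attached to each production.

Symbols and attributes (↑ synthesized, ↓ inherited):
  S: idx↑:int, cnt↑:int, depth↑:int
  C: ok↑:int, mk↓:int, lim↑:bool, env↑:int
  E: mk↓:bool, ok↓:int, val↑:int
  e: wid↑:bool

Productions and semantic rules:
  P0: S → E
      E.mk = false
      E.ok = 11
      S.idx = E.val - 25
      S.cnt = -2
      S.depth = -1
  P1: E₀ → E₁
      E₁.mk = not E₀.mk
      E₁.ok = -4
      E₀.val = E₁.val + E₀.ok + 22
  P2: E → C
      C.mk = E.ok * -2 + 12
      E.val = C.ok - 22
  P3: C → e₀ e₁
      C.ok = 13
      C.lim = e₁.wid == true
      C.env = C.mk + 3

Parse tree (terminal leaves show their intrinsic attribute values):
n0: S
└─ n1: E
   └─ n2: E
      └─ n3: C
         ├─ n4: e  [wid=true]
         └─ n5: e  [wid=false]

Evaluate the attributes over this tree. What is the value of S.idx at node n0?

-1

1. n1.mk = false  [false]
2. n1.ok = 11  [11]
3. n2.mk = true  [not E₀.mk]
4. n2.ok = -4  [-4]
5. n3.mk = 20  [E.ok * -2 + 12]
6. n4.wid = true  [terminal]
7. n5.wid = false  [terminal]
8. n3.ok = 13  [13]
9. n3.lim = false  [e₁.wid == true]
10. n3.env = 23  [C.mk + 3]
11. n2.val = -9  [C.ok - 22]
12. n1.val = 24  [E₁.val + E₀.ok + 22]
13. n0.idx = -1  [E.val - 25]
14. n0.cnt = -2  [-2]
15. n0.depth = -1  [-1]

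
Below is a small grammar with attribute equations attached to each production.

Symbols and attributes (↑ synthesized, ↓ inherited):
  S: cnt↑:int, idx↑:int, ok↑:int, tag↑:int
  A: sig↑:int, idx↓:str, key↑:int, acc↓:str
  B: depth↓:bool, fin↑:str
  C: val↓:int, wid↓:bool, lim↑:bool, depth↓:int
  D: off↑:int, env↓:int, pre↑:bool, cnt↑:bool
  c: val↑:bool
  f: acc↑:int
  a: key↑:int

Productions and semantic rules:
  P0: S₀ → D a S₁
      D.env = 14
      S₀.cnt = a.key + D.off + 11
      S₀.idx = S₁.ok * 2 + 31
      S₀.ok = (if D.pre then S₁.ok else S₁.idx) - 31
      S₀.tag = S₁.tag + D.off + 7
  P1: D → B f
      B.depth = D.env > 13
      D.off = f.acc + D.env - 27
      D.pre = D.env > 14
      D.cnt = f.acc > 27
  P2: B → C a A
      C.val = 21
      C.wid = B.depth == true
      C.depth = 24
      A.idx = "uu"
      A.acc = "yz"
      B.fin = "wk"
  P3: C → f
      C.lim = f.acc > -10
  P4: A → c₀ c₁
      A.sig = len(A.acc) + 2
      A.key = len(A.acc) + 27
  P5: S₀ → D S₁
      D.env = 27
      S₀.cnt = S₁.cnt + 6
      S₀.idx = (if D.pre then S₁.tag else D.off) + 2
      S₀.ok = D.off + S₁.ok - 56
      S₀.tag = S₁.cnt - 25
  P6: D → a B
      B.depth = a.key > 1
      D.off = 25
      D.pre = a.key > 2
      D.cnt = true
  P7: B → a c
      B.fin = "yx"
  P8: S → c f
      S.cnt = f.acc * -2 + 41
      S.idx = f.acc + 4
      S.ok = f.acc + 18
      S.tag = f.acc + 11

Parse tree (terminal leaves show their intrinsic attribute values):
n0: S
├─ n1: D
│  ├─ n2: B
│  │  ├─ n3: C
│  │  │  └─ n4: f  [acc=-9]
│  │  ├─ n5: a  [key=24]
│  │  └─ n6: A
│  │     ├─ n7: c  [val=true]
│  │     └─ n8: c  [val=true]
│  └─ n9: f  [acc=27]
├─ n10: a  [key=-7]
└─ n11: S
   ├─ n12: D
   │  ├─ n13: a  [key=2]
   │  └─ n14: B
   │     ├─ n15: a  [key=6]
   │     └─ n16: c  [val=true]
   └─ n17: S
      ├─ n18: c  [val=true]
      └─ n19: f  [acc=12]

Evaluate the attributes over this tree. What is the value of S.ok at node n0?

-4

1. n1.env = 14  [14]
2. n2.depth = true  [D.env > 13]
3. n3.val = 21  [21]
4. n3.wid = true  [B.depth == true]
5. n3.depth = 24  [24]
6. n4.acc = -9  [terminal]
7. n3.lim = true  [f.acc > -10]
8. n5.key = 24  [terminal]
9. n6.idx = "uu"  ["uu"]
10. n6.acc = "yz"  ["yz"]
11. n7.val = true  [terminal]
12. n8.val = true  [terminal]
13. n6.sig = 4  [len(A.acc) + 2]
14. n6.key = 29  [len(A.acc) + 27]
15. n2.fin = "wk"  ["wk"]
16. n9.acc = 27  [terminal]
17. n1.off = 14  [f.acc + D.env - 27]
18. n1.pre = false  [D.env > 14]
19. n1.cnt = false  [f.acc > 27]
20. n10.key = -7  [terminal]
21. n12.env = 27  [27]
22. n13.key = 2  [terminal]
23. n14.depth = true  [a.key > 1]
24. n15.key = 6  [terminal]
25. n16.val = true  [terminal]
26. n14.fin = "yx"  ["yx"]
27. n12.off = 25  [25]
28. n12.pre = false  [a.key > 2]
29. n12.cnt = true  [true]
30. n18.val = true  [terminal]
31. n19.acc = 12  [terminal]
32. n17.cnt = 17  [f.acc * -2 + 41]
33. n17.idx = 16  [f.acc + 4]
34. n17.ok = 30  [f.acc + 18]
35. n17.tag = 23  [f.acc + 11]
36. n11.cnt = 23  [S₁.cnt + 6]
37. n11.idx = 27  [(if D.pre then S₁.tag else D.off) + 2]
38. n11.ok = -1  [D.off + S₁.ok - 56]
39. n11.tag = -8  [S₁.cnt - 25]
40. n0.cnt = 18  [a.key + D.off + 11]
41. n0.idx = 29  [S₁.ok * 2 + 31]
42. n0.ok = -4  [(if D.pre then S₁.ok else S₁.idx) - 31]
43. n0.tag = 13  [S₁.tag + D.off + 7]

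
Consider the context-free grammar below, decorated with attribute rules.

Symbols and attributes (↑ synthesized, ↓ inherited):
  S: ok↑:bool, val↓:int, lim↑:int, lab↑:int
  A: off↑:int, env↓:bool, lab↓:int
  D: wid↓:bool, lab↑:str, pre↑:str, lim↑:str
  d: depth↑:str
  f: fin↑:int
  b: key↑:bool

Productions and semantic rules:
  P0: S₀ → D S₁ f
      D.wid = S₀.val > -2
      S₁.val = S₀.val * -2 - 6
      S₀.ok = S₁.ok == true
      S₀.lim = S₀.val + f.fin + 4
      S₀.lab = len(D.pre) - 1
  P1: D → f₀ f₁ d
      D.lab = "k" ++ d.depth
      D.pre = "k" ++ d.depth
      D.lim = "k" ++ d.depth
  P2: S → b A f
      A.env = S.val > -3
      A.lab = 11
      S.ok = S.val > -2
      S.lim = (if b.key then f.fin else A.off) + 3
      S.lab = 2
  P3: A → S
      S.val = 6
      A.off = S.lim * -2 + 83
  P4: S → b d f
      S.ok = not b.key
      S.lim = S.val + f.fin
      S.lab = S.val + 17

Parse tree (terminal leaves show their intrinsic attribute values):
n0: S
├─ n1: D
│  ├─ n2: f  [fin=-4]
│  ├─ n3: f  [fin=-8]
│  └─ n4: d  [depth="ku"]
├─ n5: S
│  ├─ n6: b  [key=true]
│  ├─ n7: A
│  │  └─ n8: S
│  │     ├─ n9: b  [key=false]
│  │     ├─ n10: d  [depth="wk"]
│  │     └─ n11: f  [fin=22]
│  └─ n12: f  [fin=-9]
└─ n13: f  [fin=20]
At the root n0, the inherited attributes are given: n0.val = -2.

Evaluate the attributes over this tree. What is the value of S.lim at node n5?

1. n0.val = -2  [given at root]
2. n1.wid = false  [S₀.val > -2]
3. n2.fin = -4  [terminal]
4. n3.fin = -8  [terminal]
5. n4.depth = "ku"  [terminal]
6. n1.lab = "kku"  ["k" ++ d.depth]
7. n1.pre = "kku"  ["k" ++ d.depth]
8. n1.lim = "kku"  ["k" ++ d.depth]
9. n5.val = -2  [S₀.val * -2 - 6]
10. n6.key = true  [terminal]
11. n7.env = true  [S.val > -3]
12. n7.lab = 11  [11]
13. n8.val = 6  [6]
14. n9.key = false  [terminal]
15. n10.depth = "wk"  [terminal]
16. n11.fin = 22  [terminal]
17. n8.ok = true  [not b.key]
18. n8.lim = 28  [S.val + f.fin]
19. n8.lab = 23  [S.val + 17]
20. n7.off = 27  [S.lim * -2 + 83]
21. n12.fin = -9  [terminal]
22. n5.ok = false  [S.val > -2]
23. n5.lim = -6  [(if b.key then f.fin else A.off) + 3]
24. n5.lab = 2  [2]
25. n13.fin = 20  [terminal]
26. n0.ok = false  [S₁.ok == true]
27. n0.lim = 22  [S₀.val + f.fin + 4]
28. n0.lab = 2  [len(D.pre) - 1]

-6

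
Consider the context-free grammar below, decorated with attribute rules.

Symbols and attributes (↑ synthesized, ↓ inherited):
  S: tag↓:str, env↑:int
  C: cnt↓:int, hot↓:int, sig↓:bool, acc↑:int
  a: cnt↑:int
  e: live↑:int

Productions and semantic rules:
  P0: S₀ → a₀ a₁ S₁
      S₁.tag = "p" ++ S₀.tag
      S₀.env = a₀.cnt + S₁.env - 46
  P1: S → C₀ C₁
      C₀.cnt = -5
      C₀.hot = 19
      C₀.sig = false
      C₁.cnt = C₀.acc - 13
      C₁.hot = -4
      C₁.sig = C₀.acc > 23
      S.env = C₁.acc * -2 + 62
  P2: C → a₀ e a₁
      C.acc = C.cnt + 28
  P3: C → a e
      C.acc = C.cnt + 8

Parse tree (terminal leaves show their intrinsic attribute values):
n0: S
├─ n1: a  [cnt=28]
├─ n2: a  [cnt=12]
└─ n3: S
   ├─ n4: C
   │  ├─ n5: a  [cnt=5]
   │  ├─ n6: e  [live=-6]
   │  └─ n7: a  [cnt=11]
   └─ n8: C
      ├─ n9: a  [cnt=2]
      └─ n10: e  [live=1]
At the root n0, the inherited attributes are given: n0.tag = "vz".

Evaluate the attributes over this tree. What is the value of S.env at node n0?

1. n0.tag = "vz"  [given at root]
2. n1.cnt = 28  [terminal]
3. n2.cnt = 12  [terminal]
4. n3.tag = "pvz"  ["p" ++ S₀.tag]
5. n4.cnt = -5  [-5]
6. n4.hot = 19  [19]
7. n4.sig = false  [false]
8. n5.cnt = 5  [terminal]
9. n6.live = -6  [terminal]
10. n7.cnt = 11  [terminal]
11. n4.acc = 23  [C.cnt + 28]
12. n8.cnt = 10  [C₀.acc - 13]
13. n8.hot = -4  [-4]
14. n8.sig = false  [C₀.acc > 23]
15. n9.cnt = 2  [terminal]
16. n10.live = 1  [terminal]
17. n8.acc = 18  [C.cnt + 8]
18. n3.env = 26  [C₁.acc * -2 + 62]
19. n0.env = 8  [a₀.cnt + S₁.env - 46]

8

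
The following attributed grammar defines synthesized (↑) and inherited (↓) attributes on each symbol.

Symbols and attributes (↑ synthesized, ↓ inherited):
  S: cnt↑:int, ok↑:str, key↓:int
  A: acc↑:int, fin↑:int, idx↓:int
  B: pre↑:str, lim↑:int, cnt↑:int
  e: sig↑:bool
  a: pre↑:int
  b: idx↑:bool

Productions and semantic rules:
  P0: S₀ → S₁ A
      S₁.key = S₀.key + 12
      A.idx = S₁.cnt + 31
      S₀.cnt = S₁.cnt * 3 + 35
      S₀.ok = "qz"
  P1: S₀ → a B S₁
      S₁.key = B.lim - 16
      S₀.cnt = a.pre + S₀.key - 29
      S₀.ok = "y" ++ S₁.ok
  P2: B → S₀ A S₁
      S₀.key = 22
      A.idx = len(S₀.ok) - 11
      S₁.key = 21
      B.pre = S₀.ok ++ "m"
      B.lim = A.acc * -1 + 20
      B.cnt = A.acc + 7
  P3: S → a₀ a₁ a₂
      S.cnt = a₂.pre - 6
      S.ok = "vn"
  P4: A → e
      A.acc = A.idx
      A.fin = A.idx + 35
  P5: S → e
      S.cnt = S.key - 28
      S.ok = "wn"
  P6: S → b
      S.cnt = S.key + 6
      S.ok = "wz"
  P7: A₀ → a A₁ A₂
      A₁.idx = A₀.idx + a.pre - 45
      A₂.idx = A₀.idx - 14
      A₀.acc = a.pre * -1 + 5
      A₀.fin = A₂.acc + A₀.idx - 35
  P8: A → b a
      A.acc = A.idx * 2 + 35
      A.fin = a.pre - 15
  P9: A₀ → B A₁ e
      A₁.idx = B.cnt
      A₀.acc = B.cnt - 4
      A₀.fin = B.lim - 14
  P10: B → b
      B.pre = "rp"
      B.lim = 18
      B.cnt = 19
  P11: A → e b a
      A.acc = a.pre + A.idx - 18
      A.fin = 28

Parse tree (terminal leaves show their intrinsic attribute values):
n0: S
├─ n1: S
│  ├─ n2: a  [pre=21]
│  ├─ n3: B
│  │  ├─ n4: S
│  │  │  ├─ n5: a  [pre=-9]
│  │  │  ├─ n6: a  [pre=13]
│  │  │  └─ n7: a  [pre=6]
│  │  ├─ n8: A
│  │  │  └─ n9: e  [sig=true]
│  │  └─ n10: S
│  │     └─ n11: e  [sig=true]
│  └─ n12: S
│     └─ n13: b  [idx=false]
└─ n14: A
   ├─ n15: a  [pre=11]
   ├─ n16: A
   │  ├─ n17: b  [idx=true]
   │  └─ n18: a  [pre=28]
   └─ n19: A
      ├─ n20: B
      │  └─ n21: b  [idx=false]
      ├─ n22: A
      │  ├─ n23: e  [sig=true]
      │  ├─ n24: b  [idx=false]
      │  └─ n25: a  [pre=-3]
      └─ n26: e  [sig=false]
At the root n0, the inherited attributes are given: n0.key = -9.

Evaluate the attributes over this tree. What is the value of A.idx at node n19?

12

1. n0.key = -9  [given at root]
2. n1.key = 3  [S₀.key + 12]
3. n2.pre = 21  [terminal]
4. n4.key = 22  [22]
5. n5.pre = -9  [terminal]
6. n6.pre = 13  [terminal]
7. n7.pre = 6  [terminal]
8. n4.cnt = 0  [a₂.pre - 6]
9. n4.ok = "vn"  ["vn"]
10. n8.idx = -9  [len(S₀.ok) - 11]
11. n9.sig = true  [terminal]
12. n8.acc = -9  [A.idx]
13. n8.fin = 26  [A.idx + 35]
14. n10.key = 21  [21]
15. n11.sig = true  [terminal]
16. n10.cnt = -7  [S.key - 28]
17. n10.ok = "wn"  ["wn"]
18. n3.pre = "vnm"  [S₀.ok ++ "m"]
19. n3.lim = 29  [A.acc * -1 + 20]
20. n3.cnt = -2  [A.acc + 7]
21. n12.key = 13  [B.lim - 16]
22. n13.idx = false  [terminal]
23. n12.cnt = 19  [S.key + 6]
24. n12.ok = "wz"  ["wz"]
25. n1.cnt = -5  [a.pre + S₀.key - 29]
26. n1.ok = "ywz"  ["y" ++ S₁.ok]
27. n14.idx = 26  [S₁.cnt + 31]
28. n15.pre = 11  [terminal]
29. n16.idx = -8  [A₀.idx + a.pre - 45]
30. n17.idx = true  [terminal]
31. n18.pre = 28  [terminal]
32. n16.acc = 19  [A.idx * 2 + 35]
33. n16.fin = 13  [a.pre - 15]
34. n19.idx = 12  [A₀.idx - 14]
35. n21.idx = false  [terminal]
36. n20.pre = "rp"  ["rp"]
37. n20.lim = 18  [18]
38. n20.cnt = 19  [19]
39. n22.idx = 19  [B.cnt]
40. n23.sig = true  [terminal]
41. n24.idx = false  [terminal]
42. n25.pre = -3  [terminal]
43. n22.acc = -2  [a.pre + A.idx - 18]
44. n22.fin = 28  [28]
45. n26.sig = false  [terminal]
46. n19.acc = 15  [B.cnt - 4]
47. n19.fin = 4  [B.lim - 14]
48. n14.acc = -6  [a.pre * -1 + 5]
49. n14.fin = 6  [A₂.acc + A₀.idx - 35]
50. n0.cnt = 20  [S₁.cnt * 3 + 35]
51. n0.ok = "qz"  ["qz"]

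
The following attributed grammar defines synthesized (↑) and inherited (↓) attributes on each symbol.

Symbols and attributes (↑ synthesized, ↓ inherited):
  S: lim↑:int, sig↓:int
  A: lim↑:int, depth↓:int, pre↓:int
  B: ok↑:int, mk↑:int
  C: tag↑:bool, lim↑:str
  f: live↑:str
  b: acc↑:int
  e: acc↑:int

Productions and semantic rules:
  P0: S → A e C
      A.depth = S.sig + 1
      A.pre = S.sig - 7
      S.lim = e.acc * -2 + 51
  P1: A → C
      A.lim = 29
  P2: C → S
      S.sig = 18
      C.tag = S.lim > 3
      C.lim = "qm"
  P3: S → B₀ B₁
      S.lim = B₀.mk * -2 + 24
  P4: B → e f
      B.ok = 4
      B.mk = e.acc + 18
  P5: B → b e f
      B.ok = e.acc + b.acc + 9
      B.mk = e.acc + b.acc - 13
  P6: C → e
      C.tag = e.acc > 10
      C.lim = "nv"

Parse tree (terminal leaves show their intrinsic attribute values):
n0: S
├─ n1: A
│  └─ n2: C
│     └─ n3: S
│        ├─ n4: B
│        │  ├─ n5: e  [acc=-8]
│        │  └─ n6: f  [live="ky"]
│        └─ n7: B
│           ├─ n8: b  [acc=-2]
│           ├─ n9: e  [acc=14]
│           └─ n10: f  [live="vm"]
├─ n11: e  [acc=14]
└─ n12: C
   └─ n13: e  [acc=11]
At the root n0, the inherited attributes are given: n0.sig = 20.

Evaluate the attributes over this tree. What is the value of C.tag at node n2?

1. n0.sig = 20  [given at root]
2. n1.depth = 21  [S.sig + 1]
3. n1.pre = 13  [S.sig - 7]
4. n3.sig = 18  [18]
5. n5.acc = -8  [terminal]
6. n6.live = "ky"  [terminal]
7. n4.ok = 4  [4]
8. n4.mk = 10  [e.acc + 18]
9. n8.acc = -2  [terminal]
10. n9.acc = 14  [terminal]
11. n10.live = "vm"  [terminal]
12. n7.ok = 21  [e.acc + b.acc + 9]
13. n7.mk = -1  [e.acc + b.acc - 13]
14. n3.lim = 4  [B₀.mk * -2 + 24]
15. n2.tag = true  [S.lim > 3]
16. n2.lim = "qm"  ["qm"]
17. n1.lim = 29  [29]
18. n11.acc = 14  [terminal]
19. n13.acc = 11  [terminal]
20. n12.tag = true  [e.acc > 10]
21. n12.lim = "nv"  ["nv"]
22. n0.lim = 23  [e.acc * -2 + 51]

true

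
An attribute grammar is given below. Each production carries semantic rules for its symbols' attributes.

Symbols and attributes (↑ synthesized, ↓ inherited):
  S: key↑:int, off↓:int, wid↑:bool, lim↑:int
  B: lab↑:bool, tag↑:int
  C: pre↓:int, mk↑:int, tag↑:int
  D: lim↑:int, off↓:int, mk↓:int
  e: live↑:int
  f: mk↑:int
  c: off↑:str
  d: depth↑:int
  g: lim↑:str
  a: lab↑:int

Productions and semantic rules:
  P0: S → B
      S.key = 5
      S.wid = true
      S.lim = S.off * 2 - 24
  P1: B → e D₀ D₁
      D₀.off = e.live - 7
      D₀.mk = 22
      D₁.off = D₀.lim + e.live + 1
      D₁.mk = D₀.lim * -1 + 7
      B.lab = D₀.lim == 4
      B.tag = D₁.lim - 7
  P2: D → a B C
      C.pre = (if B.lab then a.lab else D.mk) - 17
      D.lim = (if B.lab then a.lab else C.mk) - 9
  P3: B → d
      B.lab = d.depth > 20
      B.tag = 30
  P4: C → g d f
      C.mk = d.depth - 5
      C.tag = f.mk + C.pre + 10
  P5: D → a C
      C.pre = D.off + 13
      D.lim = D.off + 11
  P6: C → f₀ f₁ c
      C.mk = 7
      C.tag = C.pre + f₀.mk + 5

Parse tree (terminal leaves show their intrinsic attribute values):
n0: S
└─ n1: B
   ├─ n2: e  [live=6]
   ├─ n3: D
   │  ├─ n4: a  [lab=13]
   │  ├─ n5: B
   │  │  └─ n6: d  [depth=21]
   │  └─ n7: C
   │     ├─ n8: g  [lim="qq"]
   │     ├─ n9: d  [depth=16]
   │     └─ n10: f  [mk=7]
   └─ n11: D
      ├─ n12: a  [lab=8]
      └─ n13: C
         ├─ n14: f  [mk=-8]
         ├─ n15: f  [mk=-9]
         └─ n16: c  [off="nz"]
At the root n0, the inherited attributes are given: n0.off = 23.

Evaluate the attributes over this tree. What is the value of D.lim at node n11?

1. n0.off = 23  [given at root]
2. n2.live = 6  [terminal]
3. n3.off = -1  [e.live - 7]
4. n3.mk = 22  [22]
5. n4.lab = 13  [terminal]
6. n6.depth = 21  [terminal]
7. n5.lab = true  [d.depth > 20]
8. n5.tag = 30  [30]
9. n7.pre = -4  [(if B.lab then a.lab else D.mk) - 17]
10. n8.lim = "qq"  [terminal]
11. n9.depth = 16  [terminal]
12. n10.mk = 7  [terminal]
13. n7.mk = 11  [d.depth - 5]
14. n7.tag = 13  [f.mk + C.pre + 10]
15. n3.lim = 4  [(if B.lab then a.lab else C.mk) - 9]
16. n11.off = 11  [D₀.lim + e.live + 1]
17. n11.mk = 3  [D₀.lim * -1 + 7]
18. n12.lab = 8  [terminal]
19. n13.pre = 24  [D.off + 13]
20. n14.mk = -8  [terminal]
21. n15.mk = -9  [terminal]
22. n16.off = "nz"  [terminal]
23. n13.mk = 7  [7]
24. n13.tag = 21  [C.pre + f₀.mk + 5]
25. n11.lim = 22  [D.off + 11]
26. n1.lab = true  [D₀.lim == 4]
27. n1.tag = 15  [D₁.lim - 7]
28. n0.key = 5  [5]
29. n0.wid = true  [true]
30. n0.lim = 22  [S.off * 2 - 24]

22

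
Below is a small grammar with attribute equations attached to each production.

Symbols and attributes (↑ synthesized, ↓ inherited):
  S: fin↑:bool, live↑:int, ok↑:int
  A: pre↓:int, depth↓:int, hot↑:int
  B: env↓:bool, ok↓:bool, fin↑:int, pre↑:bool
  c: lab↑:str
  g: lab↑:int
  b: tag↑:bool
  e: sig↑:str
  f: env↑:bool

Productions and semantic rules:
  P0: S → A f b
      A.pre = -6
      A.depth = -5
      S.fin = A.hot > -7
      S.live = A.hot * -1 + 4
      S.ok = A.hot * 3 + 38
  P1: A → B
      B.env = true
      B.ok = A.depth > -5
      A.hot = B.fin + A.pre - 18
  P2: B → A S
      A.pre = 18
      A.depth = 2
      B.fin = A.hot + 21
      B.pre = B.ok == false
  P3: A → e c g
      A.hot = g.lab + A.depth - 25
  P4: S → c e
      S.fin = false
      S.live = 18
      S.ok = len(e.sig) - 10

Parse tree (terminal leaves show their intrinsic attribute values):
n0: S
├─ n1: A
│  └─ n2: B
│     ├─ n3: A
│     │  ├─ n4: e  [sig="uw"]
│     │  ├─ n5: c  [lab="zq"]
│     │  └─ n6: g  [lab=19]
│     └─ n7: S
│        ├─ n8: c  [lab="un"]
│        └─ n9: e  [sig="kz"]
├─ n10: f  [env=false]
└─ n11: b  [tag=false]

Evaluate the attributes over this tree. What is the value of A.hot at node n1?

-7

1. n1.pre = -6  [-6]
2. n1.depth = -5  [-5]
3. n2.env = true  [true]
4. n2.ok = false  [A.depth > -5]
5. n3.pre = 18  [18]
6. n3.depth = 2  [2]
7. n4.sig = "uw"  [terminal]
8. n5.lab = "zq"  [terminal]
9. n6.lab = 19  [terminal]
10. n3.hot = -4  [g.lab + A.depth - 25]
11. n8.lab = "un"  [terminal]
12. n9.sig = "kz"  [terminal]
13. n7.fin = false  [false]
14. n7.live = 18  [18]
15. n7.ok = -8  [len(e.sig) - 10]
16. n2.fin = 17  [A.hot + 21]
17. n2.pre = true  [B.ok == false]
18. n1.hot = -7  [B.fin + A.pre - 18]
19. n10.env = false  [terminal]
20. n11.tag = false  [terminal]
21. n0.fin = false  [A.hot > -7]
22. n0.live = 11  [A.hot * -1 + 4]
23. n0.ok = 17  [A.hot * 3 + 38]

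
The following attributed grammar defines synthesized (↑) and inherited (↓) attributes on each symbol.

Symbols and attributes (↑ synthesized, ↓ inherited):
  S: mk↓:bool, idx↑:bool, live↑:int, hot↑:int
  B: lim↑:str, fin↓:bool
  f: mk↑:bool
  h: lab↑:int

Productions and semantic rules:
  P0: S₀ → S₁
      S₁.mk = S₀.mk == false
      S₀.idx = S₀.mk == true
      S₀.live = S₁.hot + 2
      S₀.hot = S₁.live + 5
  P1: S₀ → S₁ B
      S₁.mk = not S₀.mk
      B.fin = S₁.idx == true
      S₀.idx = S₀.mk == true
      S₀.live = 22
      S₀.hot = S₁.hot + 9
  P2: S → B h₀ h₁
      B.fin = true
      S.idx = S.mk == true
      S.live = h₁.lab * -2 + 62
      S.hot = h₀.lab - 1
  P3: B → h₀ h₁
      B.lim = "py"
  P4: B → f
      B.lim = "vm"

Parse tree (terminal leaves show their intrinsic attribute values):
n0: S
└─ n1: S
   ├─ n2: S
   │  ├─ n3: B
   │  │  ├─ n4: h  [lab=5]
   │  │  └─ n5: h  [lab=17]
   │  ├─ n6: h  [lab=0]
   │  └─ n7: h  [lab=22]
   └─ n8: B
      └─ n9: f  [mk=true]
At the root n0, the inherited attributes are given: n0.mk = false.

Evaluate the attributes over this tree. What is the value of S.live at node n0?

1. n0.mk = false  [given at root]
2. n1.mk = true  [S₀.mk == false]
3. n2.mk = false  [not S₀.mk]
4. n3.fin = true  [true]
5. n4.lab = 5  [terminal]
6. n5.lab = 17  [terminal]
7. n3.lim = "py"  ["py"]
8. n6.lab = 0  [terminal]
9. n7.lab = 22  [terminal]
10. n2.idx = false  [S.mk == true]
11. n2.live = 18  [h₁.lab * -2 + 62]
12. n2.hot = -1  [h₀.lab - 1]
13. n8.fin = false  [S₁.idx == true]
14. n9.mk = true  [terminal]
15. n8.lim = "vm"  ["vm"]
16. n1.idx = true  [S₀.mk == true]
17. n1.live = 22  [22]
18. n1.hot = 8  [S₁.hot + 9]
19. n0.idx = false  [S₀.mk == true]
20. n0.live = 10  [S₁.hot + 2]
21. n0.hot = 27  [S₁.live + 5]

10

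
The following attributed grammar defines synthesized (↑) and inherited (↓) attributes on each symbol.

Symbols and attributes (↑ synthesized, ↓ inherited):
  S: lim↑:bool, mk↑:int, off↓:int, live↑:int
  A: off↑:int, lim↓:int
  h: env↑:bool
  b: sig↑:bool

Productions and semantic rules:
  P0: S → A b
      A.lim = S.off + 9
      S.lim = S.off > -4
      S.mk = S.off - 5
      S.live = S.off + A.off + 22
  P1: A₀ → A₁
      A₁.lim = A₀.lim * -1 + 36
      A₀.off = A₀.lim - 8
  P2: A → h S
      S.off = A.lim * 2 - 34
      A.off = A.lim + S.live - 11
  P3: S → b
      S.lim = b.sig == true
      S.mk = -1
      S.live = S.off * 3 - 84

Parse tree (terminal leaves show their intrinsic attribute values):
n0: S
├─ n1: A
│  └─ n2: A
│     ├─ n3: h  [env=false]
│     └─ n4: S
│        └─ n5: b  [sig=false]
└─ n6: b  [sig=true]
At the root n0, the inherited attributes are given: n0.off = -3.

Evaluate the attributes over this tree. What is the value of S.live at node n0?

17

1. n0.off = -3  [given at root]
2. n1.lim = 6  [S.off + 9]
3. n2.lim = 30  [A₀.lim * -1 + 36]
4. n3.env = false  [terminal]
5. n4.off = 26  [A.lim * 2 - 34]
6. n5.sig = false  [terminal]
7. n4.lim = false  [b.sig == true]
8. n4.mk = -1  [-1]
9. n4.live = -6  [S.off * 3 - 84]
10. n2.off = 13  [A.lim + S.live - 11]
11. n1.off = -2  [A₀.lim - 8]
12. n6.sig = true  [terminal]
13. n0.lim = true  [S.off > -4]
14. n0.mk = -8  [S.off - 5]
15. n0.live = 17  [S.off + A.off + 22]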